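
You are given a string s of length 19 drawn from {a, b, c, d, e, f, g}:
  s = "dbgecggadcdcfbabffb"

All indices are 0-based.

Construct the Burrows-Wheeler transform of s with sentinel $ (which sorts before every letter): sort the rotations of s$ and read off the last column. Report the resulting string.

rank  rotation              last
    0  $dbgecggadcdcfbabffb  b
    1  abffb$dbgecggadcdcfb  b
    2  adcdcfbabffb$dbgecgg  g
    3  b$dbgecggadcdcfbabff  f
    4  babffb$dbgecggadcdcf  f
    5  bffb$dbgecggadcdcfba  a
    6  bgecggadcdcfbabffb$d  d
    7  cdcfbabffb$dbgecggad  d
    8  cfbabffb$dbgecggadcd  d
    9  cggadcdcfbabffb$dbge  e
   10  dbgecggadcdcfbabffb$  $
   11  dcdcfbabffb$dbgecgga  a
   12  dcfbabffb$dbgecggadc  c
   13  ecggadcdcfbabffb$dbg  g
   14  fb$dbgecggadcdcfbabf  f
   15  fbabffb$dbgecggadcdc  c
   16  ffb$dbgecggadcdcfbab  b
   17  gadcdcfbabffb$dbgecg  g
   18  gecggadcdcfbabffb$db  b
   19  ggadcdcfbabffb$dbgec  c

bbgffaddde$acgfcbgbc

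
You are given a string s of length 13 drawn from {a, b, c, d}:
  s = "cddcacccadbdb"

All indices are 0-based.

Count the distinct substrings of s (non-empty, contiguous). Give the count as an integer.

79

rank | idx | suffix
   0 |   4 | acccadbdb
   1 |   8 | adbdb
   2 |  12 | b
   3 |  10 | bdb
   4 |   3 | cacccadbdb
   5 |   7 | cadbdb
   6 |   6 | ccadbdb
   7 |   5 | cccadbdb
   8 |   0 | cddcacccadbdb
   9 |  11 | db
  10 |   9 | dbdb
  11 |   2 | dcacccadbdb
  12 |   1 | ddcacccadbdb

SA = [4, 8, 12, 10, 3, 7, 6, 5, 0, 11, 9, 2, 1]
[i] adj suffixes → lcp
  [1] 4/8 → 1 ('a')
  [2] 8/12 → 0 ('')
  [3] 12/10 → 1 ('b')
  [4] 10/3 → 0 ('')
  [5] 3/7 → 2 ('ca')
  [6] 7/6 → 1 ('c')
  [7] 6/5 → 2 ('cc')
  [8] 5/0 → 1 ('c')
  [9] 0/11 → 0 ('')
  [10] 11/9 → 2 ('db')
  [11] 9/2 → 1 ('d')
  [12] 2/1 → 1 ('d')

n(n+1)/2 = 13·14/2 = 91
Σ LCP = 0 + 1 + 0 + 1 + 0 + 2 + 1 + 2 + 1 + 0 + 2 + 1 + 1 = 12
distinct = 91 − 12 = 79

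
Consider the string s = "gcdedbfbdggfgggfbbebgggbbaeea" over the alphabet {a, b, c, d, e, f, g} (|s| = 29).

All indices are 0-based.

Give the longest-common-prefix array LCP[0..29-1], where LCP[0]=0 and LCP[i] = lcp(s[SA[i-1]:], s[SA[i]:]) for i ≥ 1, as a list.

[0, 1, 0, 1, 2, 1, 1, 1, 1, 0, 0, 1, 1, 0, 1, 1, 1, 0, 2, 1, 0, 1, 1, 2, 1, 2, 3, 2, 3]

rank | idx | suffix
   0 |  28 | a
   1 |  25 | aeea
   2 |  24 | baeea
   3 |  23 | bbaeea
   4 |  16 | bbebgggbbaeea
   5 |   7 | bdggfgggfbbebgggbbaeea
   6 |  17 | bebgggbbaeea
   7 |   5 | bfbdggfgggfbbebgggbbaeea
   8 |  19 | bgggbbaeea
   9 |   1 | cdedbfbdggfgggfbbebgggbbaeea
  10 |   4 | dbfbdggfgggfbbebgggbbaeea
  11 |   2 | dedbfbdggfgggfbbebgggbbaeea
  12 |   8 | dggfgggfbbebgggbbaeea
  13 |  27 | ea
  14 |  18 | ebgggbbaeea
  15 |   3 | edbfbdggfgggfbbebgggbbaeea
  16 |  26 | eea
  17 |  15 | fbbebgggbbaeea
  18 |   6 | fbdggfgggfbbebgggbbaeea
  19 |  11 | fgggfbbebgggbbaeea
  20 |  22 | gbbaeea
  21 |   0 | gcdedbfbdggfgggfbbebgggbbaeea
  22 |  14 | gfbbebgggbbaeea
  23 |  10 | gfgggfbbebgggbbaeea
  24 |  21 | ggbbaeea
  25 |  13 | ggfbbebgggbbaeea
  26 |   9 | ggfgggfbbebgggbbaeea
  27 |  20 | gggbbaeea
  28 |  12 | gggfbbebgggbbaeea

SA = [28, 25, 24, 23, 16, 7, 17, 5, 19, 1, 4, 2, 8, 27, 18, 3, 26, 15, 6, 11, 22, 0, 14, 10, 21, 13, 9, 20, 12]
i: (SA[i-1],SA[i]) lcp shared
  1: (28,25) 1 'a'
  2: (25,24) 0 ''
  3: (24,23) 1 'b'
  4: (23,16) 2 'bb'
  5: (16,7) 1 'b'
  6: (7,17) 1 'b'
  7: (17,5) 1 'b'
  8: (5,19) 1 'b'
  9: (19,1) 0 ''
  10: (1,4) 0 ''
  11: (4,2) 1 'd'
  12: (2,8) 1 'd'
  13: (8,27) 0 ''
  14: (27,18) 1 'e'
  15: (18,3) 1 'e'
  16: (3,26) 1 'e'
  17: (26,15) 0 ''
  18: (15,6) 2 'fb'
  19: (6,11) 1 'f'
  20: (11,22) 0 ''
  21: (22,0) 1 'g'
  22: (0,14) 1 'g'
  23: (14,10) 2 'gf'
  24: (10,21) 1 'g'
  25: (21,13) 2 'gg'
  26: (13,9) 3 'ggf'
  27: (9,20) 2 'gg'
  28: (20,12) 3 'ggg'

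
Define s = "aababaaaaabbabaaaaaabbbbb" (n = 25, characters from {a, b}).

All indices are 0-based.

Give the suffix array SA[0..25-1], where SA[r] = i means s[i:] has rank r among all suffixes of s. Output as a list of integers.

rank→(start, suffix):
  0 → (14, 'aaaaaabbbbb')
  1 → (5, 'aaaaabbabaaaaaabbbbb')
  2 → (15, 'aaaaabbbbb')
  3 → (6, 'aaaabbabaaaaaabbbbb')
  4 → (16, 'aaaabbbbb')
  5 → (7, 'aaabbabaaaaaabbbbb')
  6 → (17, 'aaabbbbb')
  7 → (0, 'aababaaaaabbabaaaaaabbbbb')
  8 → (8, 'aabbabaaaaaabbbbb')
  9 → (18, 'aabbbbb')
  10 → (12, 'abaaaaaabbbbb')
  11 → (3, 'abaaaaabbabaaaaaabbbbb')
  12 → (1, 'ababaaaaabbabaaaaaabbbbb')
  13 → (9, 'abbabaaaaaabbbbb')
  14 → (19, 'abbbbb')
  15 → (24, 'b')
  16 → (13, 'baaaaaabbbbb')
  17 → (4, 'baaaaabbabaaaaaabbbbb')
  18 → (11, 'babaaaaaabbbbb')
  19 → (2, 'babaaaaabbabaaaaaabbbbb')
  20 → (23, 'bb')
  21 → (10, 'bbabaaaaaabbbbb')
  22 → (22, 'bbb')
  23 → (21, 'bbbb')
  24 → (20, 'bbbbb')

[14, 5, 15, 6, 16, 7, 17, 0, 8, 18, 12, 3, 1, 9, 19, 24, 13, 4, 11, 2, 23, 10, 22, 21, 20]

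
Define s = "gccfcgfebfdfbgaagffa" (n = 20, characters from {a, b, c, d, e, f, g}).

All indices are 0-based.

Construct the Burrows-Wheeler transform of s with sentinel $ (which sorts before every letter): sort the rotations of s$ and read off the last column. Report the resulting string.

afgaefgcffffdcbggb$ca

rank  rotation               last
    0  $gccfcgfebfdfbgaagffa  a
    1  a$gccfcgfebfdfbgaagff  f
    2  aagffa$gccfcgfebfdfbg  g
    3  agffa$gccfcgfebfdfbga  a
    4  bfdfbgaagffa$gccfcgfe  e
    5  bgaagffa$gccfcgfebfdf  f
    6  ccfcgfebfdfbgaagffa$g  g
    7  cfcgfebfdfbgaagffa$gc  c
    8  cgfebfdfbgaagffa$gccf  f
    9  dfbgaagffa$gccfcgfebf  f
   10  ebfdfbgaagffa$gccfcgf  f
   11  fa$gccfcgfebfdfbgaagf  f
   12  fbgaagffa$gccfcgfebfd  d
   13  fcgfebfdfbgaagffa$gcc  c
   14  fdfbgaagffa$gccfcgfeb  b
   15  febfdfbgaagffa$gccfcg  g
   16  ffa$gccfcgfebfdfbgaag  g
   17  gaagffa$gccfcgfebfdfb  b
   18  gccfcgfebfdfbgaagffa$  $
   19  gfebfdfbgaagffa$gccfc  c
   20  gffa$gccfcgfebfdfbgaa  a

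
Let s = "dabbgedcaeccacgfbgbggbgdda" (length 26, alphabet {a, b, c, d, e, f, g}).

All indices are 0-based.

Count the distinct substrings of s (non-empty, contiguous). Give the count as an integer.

rank→(start, suffix):
  0 → (25, 'a')
  1 → (1, 'abbgedcaeccacgfbgbggbgdda')
  2 → (12, 'acgfbgbggbgdda')
  3 → (8, 'aeccacgfbgbggbgdda')
  4 → (2, 'bbgedcaeccacgfbgbggbgdda')
  5 → (16, 'bgbggbgdda')
  6 → (21, 'bgdda')
  7 → (3, 'bgedcaeccacgfbgbggbgdda')
  8 → (18, 'bggbgdda')
  9 → (11, 'cacgfbgbggbgdda')
  10 → (7, 'caeccacgfbgbggbgdda')
  11 → (10, 'ccacgfbgbggbgdda')
  12 → (13, 'cgfbgbggbgdda')
  13 → (24, 'da')
  14 → (0, 'dabbgedcaeccacgfbgbggbgdda')
  15 → (6, 'dcaeccacgfbgbggbgdda')
  16 → (23, 'dda')
  17 → (9, 'eccacgfbgbggbgdda')
  18 → (5, 'edcaeccacgfbgbggbgdda')
  19 → (15, 'fbgbggbgdda')
  20 → (20, 'gbgdda')
  21 → (17, 'gbggbgdda')
  22 → (22, 'gdda')
  23 → (4, 'gedcaeccacgfbgbggbgdda')
  24 → (14, 'gfbgbggbgdda')
  25 → (19, 'ggbgdda')

SA = [25, 1, 12, 8, 2, 16, 21, 3, 18, 11, 7, 10, 13, 24, 0, 6, 23, 9, 5, 15, 20, 17, 22, 4, 14, 19]
rank  pair      lcp
   1  s[25:],s[1:]  1  'a'
   2  s[1:],s[12:]  1  'a'
   3  s[12:],s[8:]  1  'a'
   4  s[8:],s[2:]  0  ''
   5  s[2:],s[16:]  1  'b'
   6  s[16:],s[21:]  2  'bg'
   7  s[21:],s[3:]  2  'bg'
   8  s[3:],s[18:]  2  'bg'
   9  s[18:],s[11:]  0  ''
  10  s[11:],s[7:]  2  'ca'
  11  s[7:],s[10:]  1  'c'
  12  s[10:],s[13:]  1  'c'
  13  s[13:],s[24:]  0  ''
  14  s[24:],s[0:]  2  'da'
  15  s[0:],s[6:]  1  'd'
  16  s[6:],s[23:]  1  'd'
  17  s[23:],s[9:]  0  ''
  18  s[9:],s[5:]  1  'e'
  19  s[5:],s[15:]  0  ''
  20  s[15:],s[20:]  0  ''
  21  s[20:],s[17:]  3  'gbg'
  22  s[17:],s[22:]  1  'g'
  23  s[22:],s[4:]  1  'g'
  24  s[4:],s[14:]  1  'g'
  25  s[14:],s[19:]  1  'g'

n(n+1)/2 = 26·27/2 = 351
Σ LCP = 0 + 1 + 1 + 1 + 0 + 1 + 2 + 2 + 2 + 0 + 2 + 1 + 1 + 0 + 2 + 1 + 1 + 0 + 1 + 0 + 0 + 3 + 1 + 1 + 1 + 1 = 26
distinct = 351 − 26 = 325

325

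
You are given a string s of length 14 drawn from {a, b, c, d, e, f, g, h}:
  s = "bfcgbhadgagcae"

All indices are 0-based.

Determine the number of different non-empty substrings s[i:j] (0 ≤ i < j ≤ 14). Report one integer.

99

rank→(start, suffix):
  0 → (6, 'adgagcae')
  1 → (12, 'ae')
  2 → (9, 'agcae')
  3 → (0, 'bfcgbhadgagcae')
  4 → (4, 'bhadgagcae')
  5 → (11, 'cae')
  6 → (2, 'cgbhadgagcae')
  7 → (7, 'dgagcae')
  8 → (13, 'e')
  9 → (1, 'fcgbhadgagcae')
  10 → (8, 'gagcae')
  11 → (3, 'gbhadgagcae')
  12 → (10, 'gcae')
  13 → (5, 'hadgagcae')

SA = [6, 12, 9, 0, 4, 11, 2, 7, 13, 1, 8, 3, 10, 5]
i: (SA[i-1],SA[i]) lcp shared
  1: (6,12) 1 'a'
  2: (12,9) 1 'a'
  3: (9,0) 0 ''
  4: (0,4) 1 'b'
  5: (4,11) 0 ''
  6: (11,2) 1 'c'
  7: (2,7) 0 ''
  8: (7,13) 0 ''
  9: (13,1) 0 ''
  10: (1,8) 0 ''
  11: (8,3) 1 'g'
  12: (3,10) 1 'g'
  13: (10,5) 0 ''

n(n+1)/2 = 14·15/2 = 105
Σ LCP = 0 + 1 + 1 + 0 + 1 + 0 + 1 + 0 + 0 + 0 + 0 + 1 + 1 + 0 = 6
distinct = 105 − 6 = 99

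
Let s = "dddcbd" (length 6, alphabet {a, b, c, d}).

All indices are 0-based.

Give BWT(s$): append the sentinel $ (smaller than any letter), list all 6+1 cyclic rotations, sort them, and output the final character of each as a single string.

rank  rotation last
    0  $dddcbd  d
    1  bd$dddc  c
    2  cbd$ddd  d
    3  d$dddcb  b
    4  dcbd$dd  d
    5  ddcbd$d  d
    6  dddcbd$  $

dcdbdd$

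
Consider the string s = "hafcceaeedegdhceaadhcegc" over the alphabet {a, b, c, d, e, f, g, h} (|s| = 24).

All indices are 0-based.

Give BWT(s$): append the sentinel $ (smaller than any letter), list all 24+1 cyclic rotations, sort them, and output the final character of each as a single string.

rank  rotation                   last
    0  $hafcceaeedegdhceaadhcegc  c
    1  aadhcegc$hafcceaeedegdhce  e
    2  adhcegc$hafcceaeedegdhcea  a
    3  aeedegdhceaadhcegc$hafcce  e
    4  afcceaeedegdhceaadhcegc$h  h
    5  c$hafcceaeedegdhceaadhceg  g
    6  cceaeedegdhceaadhcegc$haf  f
    7  ceaadhcegc$hafcceaeedegdh  h
    8  ceaeedegdhceaadhcegc$hafc  c
    9  cegc$hafcceaeedegdhceaadh  h
   10  degdhceaadhcegc$hafcceaee  e
   11  dhceaadhcegc$hafcceaeedeg  g
   12  dhcegc$hafcceaeedegdhceaa  a
   13  eaadhcegc$hafcceaeedegdhc  c
   14  eaeedegdhceaadhcegc$hafcc  c
   15  edegdhceaadhcegc$hafcceae  e
   16  eedegdhceaadhcegc$hafccea  a
   17  egc$hafcceaeedegdhceaadhc  c
   18  egdhceaadhcegc$hafcceaeed  d
   19  fcceaeedegdhceaadhcegc$ha  a
   20  gc$hafcceaeedegdhceaadhce  e
   21  gdhceaadhcegc$hafcceaeede  e
   22  hafcceaeedegdhceaadhcegc$  $
   23  hceaadhcegc$hafcceaeedegd  d
   24  hcegc$hafcceaeedegdhceaad  d

ceaehgfhchegacceacdaee$dd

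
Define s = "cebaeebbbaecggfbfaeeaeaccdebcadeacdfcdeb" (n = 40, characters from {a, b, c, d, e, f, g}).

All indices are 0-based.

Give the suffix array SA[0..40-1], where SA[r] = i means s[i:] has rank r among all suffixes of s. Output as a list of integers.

[22, 32, 29, 20, 9, 17, 3, 39, 8, 2, 7, 6, 27, 15, 28, 23, 36, 24, 33, 0, 11, 30, 37, 25, 34, 21, 31, 19, 38, 1, 5, 26, 10, 18, 4, 16, 14, 35, 13, 12]

rank | idx | suffix
   0 |  22 | accdebcadeacdfcdeb
   1 |  32 | acdfcdeb
   2 |  29 | adeacdfcdeb
   3 |  20 | aeaccdebcadeacdfcdeb
   4 |   9 | aecggfbfaeeaeaccdebcadeacdfcdeb
   5 |  17 | aeeaeaccdebcadeacdfcdeb
   6 |   3 | aeebbbaecggfbfaeeaeaccdebcadeacdfcdeb
   7 |  39 | b
   8 |   8 | baecggfbfaeeaeaccdebcadeacdfcdeb
   9 |   2 | baeebbbaecggfbfaeeaeaccdebcadeacdfcdeb
  10 |   7 | bbaecggfbfaeeaeaccdebcadeacdfcdeb
  11 |   6 | bbbaecggfbfaeeaeaccdebcadeacdfcdeb
  12 |  27 | bcadeacdfcdeb
  13 |  15 | bfaeeaeaccdebcadeacdfcdeb
  14 |  28 | cadeacdfcdeb
  15 |  23 | ccdebcadeacdfcdeb
  16 |  36 | cdeb
  17 |  24 | cdebcadeacdfcdeb
  18 |  33 | cdfcdeb
  19 |   0 | cebaeebbbaecggfbfaeeaeaccdebcadeacdfcdeb
  20 |  11 | cggfbfaeeaeaccdebcadeacdfcdeb
  21 |  30 | deacdfcdeb
  22 |  37 | deb
  23 |  25 | debcadeacdfcdeb
  24 |  34 | dfcdeb
  25 |  21 | eaccdebcadeacdfcdeb
  26 |  31 | eacdfcdeb
  27 |  19 | eaeaccdebcadeacdfcdeb
  28 |  38 | eb
  29 |   1 | ebaeebbbaecggfbfaeeaeaccdebcadeacdfcdeb
  30 |   5 | ebbbaecggfbfaeeaeaccdebcadeacdfcdeb
  31 |  26 | ebcadeacdfcdeb
  32 |  10 | ecggfbfaeeaeaccdebcadeacdfcdeb
  33 |  18 | eeaeaccdebcadeacdfcdeb
  34 |   4 | eebbbaecggfbfaeeaeaccdebcadeacdfcdeb
  35 |  16 | faeeaeaccdebcadeacdfcdeb
  36 |  14 | fbfaeeaeaccdebcadeacdfcdeb
  37 |  35 | fcdeb
  38 |  13 | gfbfaeeaeaccdebcadeacdfcdeb
  39 |  12 | ggfbfaeeaeaccdebcadeacdfcdeb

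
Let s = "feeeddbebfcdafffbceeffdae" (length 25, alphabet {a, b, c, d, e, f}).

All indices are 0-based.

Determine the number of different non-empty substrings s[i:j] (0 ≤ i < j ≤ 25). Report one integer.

301

rank | idx | suffix
   0 |  23 | ae
   1 |  12 | afffbceeffdae
   2 |  16 | bceeffdae
   3 |   6 | bebfcdafffbceeffdae
   4 |   8 | bfcdafffbceeffdae
   5 |  10 | cdafffbceeffdae
   6 |  17 | ceeffdae
   7 |  22 | dae
   8 |  11 | dafffbceeffdae
   9 |   5 | dbebfcdafffbceeffdae
  10 |   4 | ddbebfcdafffbceeffdae
  11 |  24 | e
  12 |   7 | ebfcdafffbceeffdae
  13 |   3 | eddbebfcdafffbceeffdae
  14 |   2 | eeddbebfcdafffbceeffdae
  15 |   1 | eeeddbebfcdafffbceeffdae
  16 |  18 | eeffdae
  17 |  19 | effdae
  18 |  15 | fbceeffdae
  19 |   9 | fcdafffbceeffdae
  20 |  21 | fdae
  21 |   0 | feeeddbebfcdafffbceeffdae
  22 |  14 | ffbceeffdae
  23 |  20 | ffdae
  24 |  13 | fffbceeffdae

SA = [23, 12, 16, 6, 8, 10, 17, 22, 11, 5, 4, 24, 7, 3, 2, 1, 18, 19, 15, 9, 21, 0, 14, 20, 13]
rank  pair      lcp
   1  s[23:],s[12:]  1  'a'
   2  s[12:],s[16:]  0  ''
   3  s[16:],s[6:]  1  'b'
   4  s[6:],s[8:]  1  'b'
   5  s[8:],s[10:]  0  ''
   6  s[10:],s[17:]  1  'c'
   7  s[17:],s[22:]  0  ''
   8  s[22:],s[11:]  2  'da'
   9  s[11:],s[5:]  1  'd'
  10  s[5:],s[4:]  1  'd'
  11  s[4:],s[24:]  0  ''
  12  s[24:],s[7:]  1  'e'
  13  s[7:],s[3:]  1  'e'
  14  s[3:],s[2:]  1  'e'
  15  s[2:],s[1:]  2  'ee'
  16  s[1:],s[18:]  2  'ee'
  17  s[18:],s[19:]  1  'e'
  18  s[19:],s[15:]  0  ''
  19  s[15:],s[9:]  1  'f'
  20  s[9:],s[21:]  1  'f'
  21  s[21:],s[0:]  1  'f'
  22  s[0:],s[14:]  1  'f'
  23  s[14:],s[20:]  2  'ff'
  24  s[20:],s[13:]  2  'ff'

n(n+1)/2 = 25·26/2 = 325
Σ LCP = 0 + 1 + 0 + 1 + 1 + 0 + 1 + 0 + 2 + 1 + 1 + 0 + 1 + 1 + 1 + 2 + 2 + 1 + 0 + 1 + 1 + 1 + 1 + 2 + 2 = 24
distinct = 325 − 24 = 301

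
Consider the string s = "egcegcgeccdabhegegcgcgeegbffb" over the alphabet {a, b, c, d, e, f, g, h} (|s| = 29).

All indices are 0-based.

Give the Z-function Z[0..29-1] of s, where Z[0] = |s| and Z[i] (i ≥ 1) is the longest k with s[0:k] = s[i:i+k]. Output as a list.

Z[0]=29
i=1: outside box; Z[1]=0
i=2: outside box; Z[2]=0
i=3: outside box; Z[3]=3 grow→box=[3,6)
i=4: min(r-i=2, Z[1]=0)=0; Z[4]=0
i=5: min(r-i=1, Z[2]=0)=0; Z[5]=0
i=6: outside box; Z[6]=0
i=7: outside box; Z[7]=1 grow→box=[7,8)
i=8: outside box; Z[8]=0
i=9: outside box; Z[9]=0
i=10: outside box; Z[10]=0
i=11: outside box; Z[11]=0
i=12: outside box; Z[12]=0
i=13: outside box; Z[13]=0
i=14: outside box; Z[14]=2 grow→box=[14,16)
i=15: min(r-i=1, Z[1]=0)=0; Z[15]=0
i=16: outside box; Z[16]=3 grow→box=[16,19)
i=17: min(r-i=2, Z[1]=0)=0; Z[17]=0
i=18: min(r-i=1, Z[2]=0)=0; Z[18]=0
i=19: outside box; Z[19]=0
i=20: outside box; Z[20]=0
i=21: outside box; Z[21]=0
i=22: outside box; Z[22]=1 grow→box=[22,23)
i=23: outside box; Z[23]=2 grow→box=[23,25)
i=24: min(r-i=1, Z[1]=0)=0; Z[24]=0
i=25: outside box; Z[25]=0
i=26: outside box; Z[26]=0
i=27: outside box; Z[27]=0
i=28: outside box; Z[28]=0

[29, 0, 0, 3, 0, 0, 0, 1, 0, 0, 0, 0, 0, 0, 2, 0, 3, 0, 0, 0, 0, 0, 1, 2, 0, 0, 0, 0, 0]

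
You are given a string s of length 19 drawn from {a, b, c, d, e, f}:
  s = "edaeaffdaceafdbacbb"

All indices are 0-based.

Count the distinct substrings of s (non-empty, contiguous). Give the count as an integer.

171

rank→(start, suffix):
  0 → (15, 'acbb')
  1 → (8, 'aceafdbacbb')
  2 → (2, 'aeaffdaceafdbacbb')
  3 → (11, 'afdbacbb')
  4 → (4, 'affdaceafdbacbb')
  5 → (18, 'b')
  6 → (14, 'bacbb')
  7 → (17, 'bb')
  8 → (16, 'cbb')
  9 → (9, 'ceafdbacbb')
  10 → (7, 'daceafdbacbb')
  11 → (1, 'daeaffdaceafdbacbb')
  12 → (13, 'dbacbb')
  13 → (10, 'eafdbacbb')
  14 → (3, 'eaffdaceafdbacbb')
  15 → (0, 'edaeaffdaceafdbacbb')
  16 → (6, 'fdaceafdbacbb')
  17 → (12, 'fdbacbb')
  18 → (5, 'ffdaceafdbacbb')

SA = [15, 8, 2, 11, 4, 18, 14, 17, 16, 9, 7, 1, 13, 10, 3, 0, 6, 12, 5]
[i] adj suffixes → lcp
  [1] 15/8 → 2 ('ac')
  [2] 8/2 → 1 ('a')
  [3] 2/11 → 1 ('a')
  [4] 11/4 → 2 ('af')
  [5] 4/18 → 0 ('')
  [6] 18/14 → 1 ('b')
  [7] 14/17 → 1 ('b')
  [8] 17/16 → 0 ('')
  [9] 16/9 → 1 ('c')
  [10] 9/7 → 0 ('')
  [11] 7/1 → 2 ('da')
  [12] 1/13 → 1 ('d')
  [13] 13/10 → 0 ('')
  [14] 10/3 → 3 ('eaf')
  [15] 3/0 → 1 ('e')
  [16] 0/6 → 0 ('')
  [17] 6/12 → 2 ('fd')
  [18] 12/5 → 1 ('f')

n(n+1)/2 = 19·20/2 = 190
Σ LCP = 0 + 2 + 1 + 1 + 2 + 0 + 1 + 1 + 0 + 1 + 0 + 2 + 1 + 0 + 3 + 1 + 0 + 2 + 1 = 19
distinct = 190 − 19 = 171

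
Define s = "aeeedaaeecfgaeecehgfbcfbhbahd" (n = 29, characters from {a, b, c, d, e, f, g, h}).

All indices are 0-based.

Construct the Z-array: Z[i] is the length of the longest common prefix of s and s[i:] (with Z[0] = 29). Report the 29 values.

[29, 0, 0, 0, 0, 1, 3, 0, 0, 0, 0, 0, 3, 0, 0, 0, 0, 0, 0, 0, 0, 0, 0, 0, 0, 0, 1, 0, 0]

Z[0]=29
i=1: i≥r, start 0; Z[1]=0
i=2: i≥r, start 0; Z[2]=0
i=3: i≥r, start 0; Z[3]=0
i=4: i≥r, start 0; Z[4]=0
i=5: i≥r, start 0; Z[5]=1 grow→box=[5,6)
i=6: i≥r, start 0; Z[6]=3 grow→box=[6,9)
i=7: min(r-i=2, Z[1]=0)=0; Z[7]=0
i=8: min(r-i=1, Z[2]=0)=0; Z[8]=0
i=9: i≥r, start 0; Z[9]=0
i=10: i≥r, start 0; Z[10]=0
i=11: i≥r, start 0; Z[11]=0
i=12: i≥r, start 0; Z[12]=3 grow→box=[12,15)
i=13: min(r-i=2, Z[1]=0)=0; Z[13]=0
i=14: min(r-i=1, Z[2]=0)=0; Z[14]=0
i=15: i≥r, start 0; Z[15]=0
i=16: i≥r, start 0; Z[16]=0
i=17: i≥r, start 0; Z[17]=0
i=18: i≥r, start 0; Z[18]=0
i=19: i≥r, start 0; Z[19]=0
i=20: i≥r, start 0; Z[20]=0
i=21: i≥r, start 0; Z[21]=0
i=22: i≥r, start 0; Z[22]=0
i=23: i≥r, start 0; Z[23]=0
i=24: i≥r, start 0; Z[24]=0
i=25: i≥r, start 0; Z[25]=0
i=26: i≥r, start 0; Z[26]=1 grow→box=[26,27)
i=27: i≥r, start 0; Z[27]=0
i=28: i≥r, start 0; Z[28]=0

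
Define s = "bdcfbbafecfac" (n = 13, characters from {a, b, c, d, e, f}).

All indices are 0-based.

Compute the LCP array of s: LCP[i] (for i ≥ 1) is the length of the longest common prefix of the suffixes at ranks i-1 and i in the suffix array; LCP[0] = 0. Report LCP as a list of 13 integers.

rank→(start, suffix):
  0 → (11, 'ac')
  1 → (6, 'afecfac')
  2 → (5, 'bafecfac')
  3 → (4, 'bbafecfac')
  4 → (0, 'bdcfbbafecfac')
  5 → (12, 'c')
  6 → (9, 'cfac')
  7 → (2, 'cfbbafecfac')
  8 → (1, 'dcfbbafecfac')
  9 → (8, 'ecfac')
  10 → (10, 'fac')
  11 → (3, 'fbbafecfac')
  12 → (7, 'fecfac')

SA = [11, 6, 5, 4, 0, 12, 9, 2, 1, 8, 10, 3, 7]
rank  pair      lcp
   1  s[11:],s[6:]  1  'a'
   2  s[6:],s[5:]  0  ''
   3  s[5:],s[4:]  1  'b'
   4  s[4:],s[0:]  1  'b'
   5  s[0:],s[12:]  0  ''
   6  s[12:],s[9:]  1  'c'
   7  s[9:],s[2:]  2  'cf'
   8  s[2:],s[1:]  0  ''
   9  s[1:],s[8:]  0  ''
  10  s[8:],s[10:]  0  ''
  11  s[10:],s[3:]  1  'f'
  12  s[3:],s[7:]  1  'f'

[0, 1, 0, 1, 1, 0, 1, 2, 0, 0, 0, 1, 1]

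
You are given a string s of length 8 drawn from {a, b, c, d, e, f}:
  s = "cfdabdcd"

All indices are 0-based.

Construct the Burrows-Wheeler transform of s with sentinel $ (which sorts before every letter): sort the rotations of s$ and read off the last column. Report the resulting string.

rank  rotation   last
    0  $cfdabdcd  d
    1  abdcd$cfd  d
    2  bdcd$cfda  a
    3  cd$cfdabd  d
    4  cfdabdcd$  $
    5  d$cfdabdc  c
    6  dabdcd$cf  f
    7  dcd$cfdab  b
    8  fdabdcd$c  c

ddad$cfbc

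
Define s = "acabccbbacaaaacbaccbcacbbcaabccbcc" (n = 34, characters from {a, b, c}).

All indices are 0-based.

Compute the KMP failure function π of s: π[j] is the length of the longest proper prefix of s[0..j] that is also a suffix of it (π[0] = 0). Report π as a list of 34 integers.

[0, 0, 1, 0, 0, 0, 0, 0, 1, 2, 3, 1, 1, 1, 2, 0, 1, 2, 0, 0, 0, 1, 2, 0, 0, 0, 1, 1, 0, 0, 0, 0, 0, 0]

π[0] = 0
j=1 s[j]='c': π[1]=0 (border '')
j=2 s[j]='a': π[2]=1 (border 'a')
j=3 s[j]='b': k: 1→0; π[3]=0 (border '')
j=4 s[j]='c': π[4]=0 (border '')
j=5 s[j]='c': π[5]=0 (border '')
j=6 s[j]='b': π[6]=0 (border '')
j=7 s[j]='b': π[7]=0 (border '')
j=8 s[j]='a': π[8]=1 (border 'a')
j=9 s[j]='c': π[9]=2 (border 'ac')
j=10 s[j]='a': π[10]=3 (border 'aca')
j=11 s[j]='a': k: 3→1→0; π[11]=1 (border 'a')
j=12 s[j]='a': k: 1→0; π[12]=1 (border 'a')
j=13 s[j]='a': k: 1→0; π[13]=1 (border 'a')
j=14 s[j]='c': π[14]=2 (border 'ac')
j=15 s[j]='b': k: 2→0; π[15]=0 (border '')
j=16 s[j]='a': π[16]=1 (border 'a')
j=17 s[j]='c': π[17]=2 (border 'ac')
j=18 s[j]='c': k: 2→0; π[18]=0 (border '')
j=19 s[j]='b': π[19]=0 (border '')
j=20 s[j]='c': π[20]=0 (border '')
j=21 s[j]='a': π[21]=1 (border 'a')
j=22 s[j]='c': π[22]=2 (border 'ac')
j=23 s[j]='b': k: 2→0; π[23]=0 (border '')
j=24 s[j]='b': π[24]=0 (border '')
j=25 s[j]='c': π[25]=0 (border '')
j=26 s[j]='a': π[26]=1 (border 'a')
j=27 s[j]='a': k: 1→0; π[27]=1 (border 'a')
j=28 s[j]='b': k: 1→0; π[28]=0 (border '')
j=29 s[j]='c': π[29]=0 (border '')
j=30 s[j]='c': π[30]=0 (border '')
j=31 s[j]='b': π[31]=0 (border '')
j=32 s[j]='c': π[32]=0 (border '')
j=33 s[j]='c': π[33]=0 (border '')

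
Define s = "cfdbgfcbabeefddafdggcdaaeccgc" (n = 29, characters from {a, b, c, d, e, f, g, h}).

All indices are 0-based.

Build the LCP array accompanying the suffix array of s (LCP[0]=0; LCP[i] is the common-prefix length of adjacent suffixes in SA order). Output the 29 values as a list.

sorted suffixes:
  #0 SA[0]=22  'aaeccgc'
  #1 SA[1]=8  'abeefddafdggcdaaeccgc'
  #2 SA[2]=23  'aeccgc'
  #3 SA[3]=15  'afdggcdaaeccgc'
  #4 SA[4]=7  'babeefddafdggcdaaeccgc'
  #5 SA[5]=9  'beefddafdggcdaaeccgc'
  #6 SA[6]=3  'bgfcbabeefddafdggcdaaeccgc'
  #7 SA[7]=28  'c'
  #8 SA[8]=6  'cbabeefddafdggcdaaeccgc'
  #9 SA[9]=25  'ccgc'
  #10 SA[10]=20  'cdaaeccgc'
  #11 SA[11]=0  'cfdbgfcbabeefddafdggcdaaeccgc'
  #12 SA[12]=26  'cgc'
  #13 SA[13]=21  'daaeccgc'
  #14 SA[14]=14  'dafdggcdaaeccgc'
  #15 SA[15]=2  'dbgfcbabeefddafdggcdaaeccgc'
  #16 SA[16]=13  'ddafdggcdaaeccgc'
  #17 SA[17]=17  'dggcdaaeccgc'
  #18 SA[18]=24  'eccgc'
  #19 SA[19]=10  'eefddafdggcdaaeccgc'
  #20 SA[20]=11  'efddafdggcdaaeccgc'
  #21 SA[21]=5  'fcbabeefddafdggcdaaeccgc'
  #22 SA[22]=1  'fdbgfcbabeefddafdggcdaaeccgc'
  #23 SA[23]=12  'fddafdggcdaaeccgc'
  #24 SA[24]=16  'fdggcdaaeccgc'
  #25 SA[25]=27  'gc'
  #26 SA[26]=19  'gcdaaeccgc'
  #27 SA[27]=4  'gfcbabeefddafdggcdaaeccgc'
  #28 SA[28]=18  'ggcdaaeccgc'

SA = [22, 8, 23, 15, 7, 9, 3, 28, 6, 25, 20, 0, 26, 21, 14, 2, 13, 17, 24, 10, 11, 5, 1, 12, 16, 27, 19, 4, 18]
i: (SA[i-1],SA[i]) lcp shared
  1: (22,8) 1 'a'
  2: (8,23) 1 'a'
  3: (23,15) 1 'a'
  4: (15,7) 0 ''
  5: (7,9) 1 'b'
  6: (9,3) 1 'b'
  7: (3,28) 0 ''
  8: (28,6) 1 'c'
  9: (6,25) 1 'c'
  10: (25,20) 1 'c'
  11: (20,0) 1 'c'
  12: (0,26) 1 'c'
  13: (26,21) 0 ''
  14: (21,14) 2 'da'
  15: (14,2) 1 'd'
  16: (2,13) 1 'd'
  17: (13,17) 1 'd'
  18: (17,24) 0 ''
  19: (24,10) 1 'e'
  20: (10,11) 1 'e'
  21: (11,5) 0 ''
  22: (5,1) 1 'f'
  23: (1,12) 2 'fd'
  24: (12,16) 2 'fd'
  25: (16,27) 0 ''
  26: (27,19) 2 'gc'
  27: (19,4) 1 'g'
  28: (4,18) 1 'g'

[0, 1, 1, 1, 0, 1, 1, 0, 1, 1, 1, 1, 1, 0, 2, 1, 1, 1, 0, 1, 1, 0, 1, 2, 2, 0, 2, 1, 1]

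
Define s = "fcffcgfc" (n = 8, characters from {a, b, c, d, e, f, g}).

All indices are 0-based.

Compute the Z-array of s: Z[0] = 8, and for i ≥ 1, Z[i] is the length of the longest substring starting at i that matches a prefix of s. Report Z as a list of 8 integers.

Z[0]=8
i=1: i≥r, start 0; Z[1]=0
i=2: i≥r, start 0; Z[2]=1 extend→box=[2,3)
i=3: i≥r, start 0; Z[3]=2 extend→box=[3,5)
i=4: min(r-i=1, Z[1]=0)=0; Z[4]=0
i=5: i≥r, start 0; Z[5]=0
i=6: i≥r, start 0; Z[6]=2 extend→box=[6,8)
i=7: min(r-i=1, Z[1]=0)=0; Z[7]=0

[8, 0, 1, 2, 0, 0, 2, 0]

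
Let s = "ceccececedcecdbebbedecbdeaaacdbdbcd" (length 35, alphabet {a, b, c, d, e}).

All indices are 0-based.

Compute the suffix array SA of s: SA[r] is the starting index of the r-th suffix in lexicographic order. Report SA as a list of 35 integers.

rank→(start, suffix):
  0 → (25, 'aaacdbdbcd')
  1 → (26, 'aacdbdbcd')
  2 → (27, 'acdbdbcd')
  3 → (16, 'bbedecbdeaaacdbdbcd')
  4 → (32, 'bcd')
  5 → (30, 'bdbcd')
  6 → (22, 'bdeaaacdbdbcd')
  7 → (14, 'bebbedecbdeaaacdbdbcd')
  8 → (17, 'bedecbdeaaacdbdbcd')
  9 → (21, 'cbdeaaacdbdbcd')
  10 → (2, 'ccececedcecdbebbedecbdeaaacdbdbcd')
  11 → (33, 'cd')
  12 → (28, 'cdbdbcd')
  13 → (12, 'cdbebbedecbdeaaacdbdbcd')
  14 → (0, 'ceccececedcecdbebbedecbdeaaacdbdbcd')
  15 → (10, 'cecdbebbedecbdeaaacdbdbcd')
  16 → (3, 'cececedcecdbebbedecbdeaaacdbdbcd')
  17 → (5, 'cecedcecdbebbedecbdeaaacdbdbcd')
  18 → (7, 'cedcecdbebbedecbdeaaacdbdbcd')
  19 → (34, 'd')
  20 → (31, 'dbcd')
  21 → (29, 'dbdbcd')
  22 → (13, 'dbebbedecbdeaaacdbdbcd')
  23 → (9, 'dcecdbebbedecbdeaaacdbdbcd')
  24 → (23, 'deaaacdbdbcd')
  25 → (19, 'decbdeaaacdbdbcd')
  26 → (24, 'eaaacdbdbcd')
  27 → (15, 'ebbedecbdeaaacdbdbcd')
  28 → (20, 'ecbdeaaacdbdbcd')
  29 → (1, 'eccececedcecdbebbedecbdeaaacdbdbcd')
  30 → (11, 'ecdbebbedecbdeaaacdbdbcd')
  31 → (4, 'ececedcecdbebbedecbdeaaacdbdbcd')
  32 → (6, 'ecedcecdbebbedecbdeaaacdbdbcd')
  33 → (8, 'edcecdbebbedecbdeaaacdbdbcd')
  34 → (18, 'edecbdeaaacdbdbcd')

[25, 26, 27, 16, 32, 30, 22, 14, 17, 21, 2, 33, 28, 12, 0, 10, 3, 5, 7, 34, 31, 29, 13, 9, 23, 19, 24, 15, 20, 1, 11, 4, 6, 8, 18]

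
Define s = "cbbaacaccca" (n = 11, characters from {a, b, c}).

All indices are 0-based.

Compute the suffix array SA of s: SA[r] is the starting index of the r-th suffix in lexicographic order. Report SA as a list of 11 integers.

[10, 3, 4, 6, 2, 1, 9, 5, 0, 8, 7]

rank | idx | suffix
   0 |  10 | a
   1 |   3 | aacaccca
   2 |   4 | acaccca
   3 |   6 | accca
   4 |   2 | baacaccca
   5 |   1 | bbaacaccca
   6 |   9 | ca
   7 |   5 | caccca
   8 |   0 | cbbaacaccca
   9 |   8 | cca
  10 |   7 | ccca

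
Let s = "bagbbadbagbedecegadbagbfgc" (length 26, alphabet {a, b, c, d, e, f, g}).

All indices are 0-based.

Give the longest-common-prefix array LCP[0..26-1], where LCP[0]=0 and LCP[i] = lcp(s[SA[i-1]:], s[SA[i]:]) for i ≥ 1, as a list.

rank | idx | suffix
   0 |   5 | adbagbedecegadbagbfgc
   1 |  17 | adbagbfgc
   2 |   1 | agbbadbagbedecegadbagbfgc
   3 |   8 | agbedecegadbagbfgc
   4 |  20 | agbfgc
   5 |   4 | badbagbedecegadbagbfgc
   6 |   0 | bagbbadbagbedecegadbagbfgc
   7 |   7 | bagbedecegadbagbfgc
   8 |  19 | bagbfgc
   9 |   3 | bbadbagbedecegadbagbfgc
  10 |  10 | bedecegadbagbfgc
  11 |  22 | bfgc
  12 |  25 | c
  13 |  14 | cegadbagbfgc
  14 |   6 | dbagbedecegadbagbfgc
  15 |  18 | dbagbfgc
  16 |  12 | decegadbagbfgc
  17 |  13 | ecegadbagbfgc
  18 |  11 | edecegadbagbfgc
  19 |  15 | egadbagbfgc
  20 |  23 | fgc
  21 |  16 | gadbagbfgc
  22 |   2 | gbbadbagbedecegadbagbfgc
  23 |   9 | gbedecegadbagbfgc
  24 |  21 | gbfgc
  25 |  24 | gc

SA = [5, 17, 1, 8, 20, 4, 0, 7, 19, 3, 10, 22, 25, 14, 6, 18, 12, 13, 11, 15, 23, 16, 2, 9, 21, 24]
i: (SA[i-1],SA[i]) lcp shared
  1: (5,17) 6 'adbagb'
  2: (17,1) 1 'a'
  3: (1,8) 3 'agb'
  4: (8,20) 3 'agb'
  5: (20,4) 0 ''
  6: (4,0) 2 'ba'
  7: (0,7) 4 'bagb'
  8: (7,19) 4 'bagb'
  9: (19,3) 1 'b'
  10: (3,10) 1 'b'
  11: (10,22) 1 'b'
  12: (22,25) 0 ''
  13: (25,14) 1 'c'
  14: (14,6) 0 ''
  15: (6,18) 5 'dbagb'
  16: (18,12) 1 'd'
  17: (12,13) 0 ''
  18: (13,11) 1 'e'
  19: (11,15) 1 'e'
  20: (15,23) 0 ''
  21: (23,16) 0 ''
  22: (16,2) 1 'g'
  23: (2,9) 2 'gb'
  24: (9,21) 2 'gb'
  25: (21,24) 1 'g'

[0, 6, 1, 3, 3, 0, 2, 4, 4, 1, 1, 1, 0, 1, 0, 5, 1, 0, 1, 1, 0, 0, 1, 2, 2, 1]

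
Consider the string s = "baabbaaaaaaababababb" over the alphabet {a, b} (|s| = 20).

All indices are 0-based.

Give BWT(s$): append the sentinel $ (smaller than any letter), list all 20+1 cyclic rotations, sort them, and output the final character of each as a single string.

bbaaaaababbbabb$aaaaa

rank  rotation               last
    0  $baabbaaaaaaababababb  b
    1  aaaaaaababababb$baabb  b
    2  aaaaaababababb$baabba  a
    3  aaaaababababb$baabbaa  a
    4  aaaababababb$baabbaaa  a
    5  aaababababb$baabbaaaa  a
    6  aababababb$baabbaaaaa  a
    7  aabbaaaaaaababababb$b  b
    8  ababababb$baabbaaaaaa  a
    9  abababb$baabbaaaaaaab  b
   10  ababb$baabbaaaaaaabab  b
   11  abb$baabbaaaaaaababab  b
   12  abbaaaaaaababababb$ba  a
   13  b$baabbaaaaaaabababab  b
   14  baaaaaaababababb$baab  b
   15  baabbaaaaaaababababb$  $
   16  babababb$baabbaaaaaaa  a
   17  bababb$baabbaaaaaaaba  a
   18  babb$baabbaaaaaaababa  a
   19  bb$baabbaaaaaaabababa  a
   20  bbaaaaaaababababb$baa  a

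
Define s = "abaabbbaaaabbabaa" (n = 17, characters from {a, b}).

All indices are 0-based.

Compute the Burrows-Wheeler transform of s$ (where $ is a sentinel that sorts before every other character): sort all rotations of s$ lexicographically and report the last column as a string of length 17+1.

aabbaabb$aaababbaa

rank  rotation            last
    0  $abaabbbaaaabbabaa  a
    1  a$abaabbbaaaabbaba  a
    2  aa$abaabbbaaaabbab  b
    3  aaaabbabaa$abaabbb  b
    4  aaabbabaa$abaabbba  a
    5  aabbabaa$abaabbbaa  a
    6  aabbbaaaabbabaa$ab  b
    7  abaa$abaabbbaaaabb  b
    8  abaabbbaaaabbabaa$  $
    9  abbabaa$abaabbbaaa  a
   10  abbbaaaabbabaa$aba  a
   11  baa$abaabbbaaaabba  a
   12  baaaabbabaa$abaabb  b
   13  baabbbaaaabbabaa$a  a
   14  babaa$abaabbbaaaab  b
   15  bbaaaabbabaa$abaab  b
   16  bbabaa$abaabbbaaaa  a
   17  bbbaaaabbabaa$abaa  a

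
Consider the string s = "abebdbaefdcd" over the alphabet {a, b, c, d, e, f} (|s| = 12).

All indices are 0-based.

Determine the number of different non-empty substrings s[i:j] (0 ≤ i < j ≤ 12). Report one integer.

72

rank | idx | suffix
   0 |   0 | abebdbaefdcd
   1 |   6 | aefdcd
   2 |   5 | baefdcd
   3 |   3 | bdbaefdcd
   4 |   1 | bebdbaefdcd
   5 |  10 | cd
   6 |  11 | d
   7 |   4 | dbaefdcd
   8 |   9 | dcd
   9 |   2 | ebdbaefdcd
  10 |   7 | efdcd
  11 |   8 | fdcd

SA = [0, 6, 5, 3, 1, 10, 11, 4, 9, 2, 7, 8]
i: (SA[i-1],SA[i]) lcp shared
  1: (0,6) 1 'a'
  2: (6,5) 0 ''
  3: (5,3) 1 'b'
  4: (3,1) 1 'b'
  5: (1,10) 0 ''
  6: (10,11) 0 ''
  7: (11,4) 1 'd'
  8: (4,9) 1 'd'
  9: (9,2) 0 ''
  10: (2,7) 1 'e'
  11: (7,8) 0 ''

n(n+1)/2 = 12·13/2 = 78
Σ LCP = 0 + 1 + 0 + 1 + 1 + 0 + 0 + 1 + 1 + 0 + 1 + 0 = 6
distinct = 78 − 6 = 72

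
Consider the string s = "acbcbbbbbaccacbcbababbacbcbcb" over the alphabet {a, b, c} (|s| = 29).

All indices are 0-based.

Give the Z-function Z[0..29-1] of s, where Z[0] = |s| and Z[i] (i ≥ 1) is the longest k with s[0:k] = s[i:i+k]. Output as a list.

Z[0]=29
i=1: i≥r, start 0; Z[1]=0
i=2: i≥r, start 0; Z[2]=0
i=3: i≥r, start 0; Z[3]=0
i=4: i≥r, start 0; Z[4]=0
i=5: i≥r, start 0; Z[5]=0
i=6: i≥r, start 0; Z[6]=0
i=7: i≥r, start 0; Z[7]=0
i=8: i≥r, start 0; Z[8]=0
i=9: i≥r, start 0; Z[9]=2 grow→box=[9,11)
i=10: min(r-i=1, Z[1]=0)=0; Z[10]=0
i=11: i≥r, start 0; Z[11]=0
i=12: i≥r, start 0; Z[12]=5 grow→box=[12,17)
i=13: min(r-i=4, Z[1]=0)=0; Z[13]=0
i=14: min(r-i=3, Z[2]=0)=0; Z[14]=0
i=15: min(r-i=2, Z[3]=0)=0; Z[15]=0
i=16: min(r-i=1, Z[4]=0)=0; Z[16]=0
i=17: i≥r, start 0; Z[17]=1 grow→box=[17,18)
i=18: i≥r, start 0; Z[18]=0
i=19: i≥r, start 0; Z[19]=1 grow→box=[19,20)
i=20: i≥r, start 0; Z[20]=0
i=21: i≥r, start 0; Z[21]=0
i=22: i≥r, start 0; Z[22]=5 grow→box=[22,27)
i=23: min(r-i=4, Z[1]=0)=0; Z[23]=0
i=24: min(r-i=3, Z[2]=0)=0; Z[24]=0
i=25: min(r-i=2, Z[3]=0)=0; Z[25]=0
i=26: min(r-i=1, Z[4]=0)=0; Z[26]=0
i=27: i≥r, start 0; Z[27]=0
i=28: i≥r, start 0; Z[28]=0

[29, 0, 0, 0, 0, 0, 0, 0, 0, 2, 0, 0, 5, 0, 0, 0, 0, 1, 0, 1, 0, 0, 5, 0, 0, 0, 0, 0, 0]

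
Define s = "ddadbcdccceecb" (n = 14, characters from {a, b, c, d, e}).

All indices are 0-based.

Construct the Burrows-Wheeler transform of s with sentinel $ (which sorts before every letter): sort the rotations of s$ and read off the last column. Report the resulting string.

bdcdedcbcdac$ec

rank  rotation         last
    0  $ddadbcdccceecb  b
    1  adbcdccceecb$dd  d
    2  b$ddadbcdccceec  c
    3  bcdccceecb$ddad  d
    4  cb$ddadbcdcccee  e
    5  ccceecb$ddadbcd  d
    6  cceecb$ddadbcdc  c
    7  cdccceecb$ddadb  b
    8  ceecb$ddadbcdcc  c
    9  dadbcdccceecb$d  d
   10  dbcdccceecb$dda  a
   11  dccceecb$ddadbc  c
   12  ddadbcdccceecb$  $
   13  ecb$ddadbcdccce  e
   14  eecb$ddadbcdccc  c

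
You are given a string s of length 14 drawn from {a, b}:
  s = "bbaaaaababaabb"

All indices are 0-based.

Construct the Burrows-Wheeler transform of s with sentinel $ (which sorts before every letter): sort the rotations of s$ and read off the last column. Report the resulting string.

rank  rotation         last
    0  $bbaaaaababaabb  b
    1  aaaaababaabb$bb  b
    2  aaaababaabb$bba  a
    3  aaababaabb$bbaa  a
    4  aababaabb$bbaaa  a
    5  aabb$bbaaaaabab  b
    6  abaabb$bbaaaaab  b
    7  ababaabb$bbaaaa  a
    8  abb$bbaaaaababa  a
    9  b$bbaaaaababaab  b
   10  baaaaababaabb$b  b
   11  baabb$bbaaaaaba  a
   12  babaabb$bbaaaaa  a
   13  bb$bbaaaaababaa  a
   14  bbaaaaababaabb$  $

bbaaabbaabbaaa$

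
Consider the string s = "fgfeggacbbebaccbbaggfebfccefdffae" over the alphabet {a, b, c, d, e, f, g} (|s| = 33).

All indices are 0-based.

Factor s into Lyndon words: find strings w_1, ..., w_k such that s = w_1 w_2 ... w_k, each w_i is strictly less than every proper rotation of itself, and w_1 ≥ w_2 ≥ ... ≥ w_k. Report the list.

emit factor 1: 'fg' (i=0, period=2)
emit factor 2: 'f' (i=2, period=1)
emit factor 3: 'egg' (i=3, period=3)
emit factor 4: 'acbbebaccbbaggfebfccefdffae' (i=6, period=27)

["fg", "f", "egg", "acbbebaccbbaggfebfccefdffae"]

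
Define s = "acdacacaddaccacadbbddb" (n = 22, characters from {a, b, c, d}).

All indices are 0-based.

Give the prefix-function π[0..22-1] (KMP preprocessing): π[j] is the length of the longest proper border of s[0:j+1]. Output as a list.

[0, 0, 0, 1, 2, 1, 2, 1, 0, 0, 1, 2, 0, 1, 2, 1, 0, 0, 0, 0, 0, 0]

π[0] = 0
j=1 s[j]='c': π[1]=0 (border '')
j=2 s[j]='d': π[2]=0 (border '')
j=3 s[j]='a': π[3]=1 (border 'a')
j=4 s[j]='c': π[4]=2 (border 'ac')
j=5 s[j]='a': k: 2→0; π[5]=1 (border 'a')
j=6 s[j]='c': π[6]=2 (border 'ac')
j=7 s[j]='a': k: 2→0; π[7]=1 (border 'a')
j=8 s[j]='d': k: 1→0; π[8]=0 (border '')
j=9 s[j]='d': π[9]=0 (border '')
j=10 s[j]='a': π[10]=1 (border 'a')
j=11 s[j]='c': π[11]=2 (border 'ac')
j=12 s[j]='c': k: 2→0; π[12]=0 (border '')
j=13 s[j]='a': π[13]=1 (border 'a')
j=14 s[j]='c': π[14]=2 (border 'ac')
j=15 s[j]='a': k: 2→0; π[15]=1 (border 'a')
j=16 s[j]='d': k: 1→0; π[16]=0 (border '')
j=17 s[j]='b': π[17]=0 (border '')
j=18 s[j]='b': π[18]=0 (border '')
j=19 s[j]='d': π[19]=0 (border '')
j=20 s[j]='d': π[20]=0 (border '')
j=21 s[j]='b': π[21]=0 (border '')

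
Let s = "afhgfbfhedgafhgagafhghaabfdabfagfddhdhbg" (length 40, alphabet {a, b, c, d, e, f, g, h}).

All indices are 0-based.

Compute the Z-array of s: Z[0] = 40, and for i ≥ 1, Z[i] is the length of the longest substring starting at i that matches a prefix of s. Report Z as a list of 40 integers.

[40, 0, 0, 0, 0, 0, 0, 0, 0, 0, 0, 4, 0, 0, 0, 1, 0, 4, 0, 0, 0, 0, 1, 1, 0, 0, 0, 1, 0, 0, 1, 0, 0, 0, 0, 0, 0, 0, 0, 0]

Z[0]=40
i=1: i≥r, start 0; Z[1]=0
i=2: i≥r, start 0; Z[2]=0
i=3: i≥r, start 0; Z[3]=0
i=4: i≥r, start 0; Z[4]=0
i=5: i≥r, start 0; Z[5]=0
i=6: i≥r, start 0; Z[6]=0
i=7: i≥r, start 0; Z[7]=0
i=8: i≥r, start 0; Z[8]=0
i=9: i≥r, start 0; Z[9]=0
i=10: i≥r, start 0; Z[10]=0
i=11: i≥r, start 0; Z[11]=4 scan→box=[11,15)
i=12: min(r-i=3, Z[1]=0)=0; Z[12]=0
i=13: min(r-i=2, Z[2]=0)=0; Z[13]=0
i=14: min(r-i=1, Z[3]=0)=0; Z[14]=0
i=15: i≥r, start 0; Z[15]=1 scan→box=[15,16)
i=16: i≥r, start 0; Z[16]=0
i=17: i≥r, start 0; Z[17]=4 scan→box=[17,21)
i=18: min(r-i=3, Z[1]=0)=0; Z[18]=0
i=19: min(r-i=2, Z[2]=0)=0; Z[19]=0
i=20: min(r-i=1, Z[3]=0)=0; Z[20]=0
i=21: i≥r, start 0; Z[21]=0
i=22: i≥r, start 0; Z[22]=1 scan→box=[22,23)
i=23: i≥r, start 0; Z[23]=1 scan→box=[23,24)
i=24: i≥r, start 0; Z[24]=0
i=25: i≥r, start 0; Z[25]=0
i=26: i≥r, start 0; Z[26]=0
i=27: i≥r, start 0; Z[27]=1 scan→box=[27,28)
i=28: i≥r, start 0; Z[28]=0
i=29: i≥r, start 0; Z[29]=0
i=30: i≥r, start 0; Z[30]=1 scan→box=[30,31)
i=31: i≥r, start 0; Z[31]=0
i=32: i≥r, start 0; Z[32]=0
i=33: i≥r, start 0; Z[33]=0
i=34: i≥r, start 0; Z[34]=0
i=35: i≥r, start 0; Z[35]=0
i=36: i≥r, start 0; Z[36]=0
i=37: i≥r, start 0; Z[37]=0
i=38: i≥r, start 0; Z[38]=0
i=39: i≥r, start 0; Z[39]=0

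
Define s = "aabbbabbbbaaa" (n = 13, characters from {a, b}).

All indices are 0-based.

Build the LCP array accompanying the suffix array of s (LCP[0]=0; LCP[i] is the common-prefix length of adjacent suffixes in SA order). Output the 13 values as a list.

[0, 1, 2, 2, 1, 4, 0, 2, 1, 3, 2, 4, 3]

sorted suffixes:
  #0 SA[0]=12  'a'
  #1 SA[1]=11  'aa'
  #2 SA[2]=10  'aaa'
  #3 SA[3]=0  'aabbbabbbbaaa'
  #4 SA[4]=1  'abbbabbbbaaa'
  #5 SA[5]=5  'abbbbaaa'
  #6 SA[6]=9  'baaa'
  #7 SA[7]=4  'babbbbaaa'
  #8 SA[8]=8  'bbaaa'
  #9 SA[9]=3  'bbabbbbaaa'
  #10 SA[10]=7  'bbbaaa'
  #11 SA[11]=2  'bbbabbbbaaa'
  #12 SA[12]=6  'bbbbaaa'

SA = [12, 11, 10, 0, 1, 5, 9, 4, 8, 3, 7, 2, 6]
i: (SA[i-1],SA[i]) lcp shared
  1: (12,11) 1 'a'
  2: (11,10) 2 'aa'
  3: (10,0) 2 'aa'
  4: (0,1) 1 'a'
  5: (1,5) 4 'abbb'
  6: (5,9) 0 ''
  7: (9,4) 2 'ba'
  8: (4,8) 1 'b'
  9: (8,3) 3 'bba'
  10: (3,7) 2 'bb'
  11: (7,2) 4 'bbba'
  12: (2,6) 3 'bbb'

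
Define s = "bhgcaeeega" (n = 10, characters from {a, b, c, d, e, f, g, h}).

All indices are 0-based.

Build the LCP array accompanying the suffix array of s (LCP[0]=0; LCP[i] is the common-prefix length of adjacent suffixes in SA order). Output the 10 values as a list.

[0, 1, 0, 0, 0, 2, 1, 0, 1, 0]

sorted suffixes:
  #0 SA[0]=9  'a'
  #1 SA[1]=4  'aeeega'
  #2 SA[2]=0  'bhgcaeeega'
  #3 SA[3]=3  'caeeega'
  #4 SA[4]=5  'eeega'
  #5 SA[5]=6  'eega'
  #6 SA[6]=7  'ega'
  #7 SA[7]=8  'ga'
  #8 SA[8]=2  'gcaeeega'
  #9 SA[9]=1  'hgcaeeega'

SA = [9, 4, 0, 3, 5, 6, 7, 8, 2, 1]
[i] adj suffixes → lcp
  [1] 9/4 → 1 ('a')
  [2] 4/0 → 0 ('')
  [3] 0/3 → 0 ('')
  [4] 3/5 → 0 ('')
  [5] 5/6 → 2 ('ee')
  [6] 6/7 → 1 ('e')
  [7] 7/8 → 0 ('')
  [8] 8/2 → 1 ('g')
  [9] 2/1 → 0 ('')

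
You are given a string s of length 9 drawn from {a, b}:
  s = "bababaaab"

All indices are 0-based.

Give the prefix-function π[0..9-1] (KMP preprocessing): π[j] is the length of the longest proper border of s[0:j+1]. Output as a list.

[0, 0, 1, 2, 3, 4, 0, 0, 1]

π[0] = 0
j=1 s[j]='a': π[1]=0 (border '')
j=2 s[j]='b': π[2]=1 (border 'b')
j=3 s[j]='a': π[3]=2 (border 'ba')
j=4 s[j]='b': π[4]=3 (border 'bab')
j=5 s[j]='a': π[5]=4 (border 'baba')
j=6 s[j]='a': k: 4→2→0; π[6]=0 (border '')
j=7 s[j]='a': π[7]=0 (border '')
j=8 s[j]='b': π[8]=1 (border 'b')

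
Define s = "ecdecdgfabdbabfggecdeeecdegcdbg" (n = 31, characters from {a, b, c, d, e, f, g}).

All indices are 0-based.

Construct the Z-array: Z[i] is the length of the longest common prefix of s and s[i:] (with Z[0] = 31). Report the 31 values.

Z[0]=31
i=1: outside box; Z[1]=0
i=2: outside box; Z[2]=0
i=3: outside box; Z[3]=3 scan→box=[3,6)
i=4: min(r-i=2, Z[1]=0)=0; Z[4]=0
i=5: min(r-i=1, Z[2]=0)=0; Z[5]=0
i=6: outside box; Z[6]=0
i=7: outside box; Z[7]=0
i=8: outside box; Z[8]=0
i=9: outside box; Z[9]=0
i=10: outside box; Z[10]=0
i=11: outside box; Z[11]=0
i=12: outside box; Z[12]=0
i=13: outside box; Z[13]=0
i=14: outside box; Z[14]=0
i=15: outside box; Z[15]=0
i=16: outside box; Z[16]=0
i=17: outside box; Z[17]=4 scan→box=[17,21)
i=18: min(r-i=3, Z[1]=0)=0; Z[18]=0
i=19: min(r-i=2, Z[2]=0)=0; Z[19]=0
i=20: min(r-i=1, Z[3]=3)=1; Z[20]=1
i=21: outside box; Z[21]=1 scan→box=[21,22)
i=22: outside box; Z[22]=4 scan→box=[22,26)
i=23: min(r-i=3, Z[1]=0)=0; Z[23]=0
i=24: min(r-i=2, Z[2]=0)=0; Z[24]=0
i=25: min(r-i=1, Z[3]=3)=1; Z[25]=1
i=26: outside box; Z[26]=0
i=27: outside box; Z[27]=0
i=28: outside box; Z[28]=0
i=29: outside box; Z[29]=0
i=30: outside box; Z[30]=0

[31, 0, 0, 3, 0, 0, 0, 0, 0, 0, 0, 0, 0, 0, 0, 0, 0, 4, 0, 0, 1, 1, 4, 0, 0, 1, 0, 0, 0, 0, 0]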